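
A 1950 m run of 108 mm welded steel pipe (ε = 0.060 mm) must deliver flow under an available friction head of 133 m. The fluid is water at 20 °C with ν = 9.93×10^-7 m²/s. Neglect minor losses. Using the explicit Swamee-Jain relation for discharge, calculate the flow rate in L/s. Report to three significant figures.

Q ≈ 25.6 L/s

Swamee-Jain (Type II): Q = -0.965·√(gD⁵h_f/L)·ln[ε/(3.7D) + √(3.17ν²L/(gD³h_f))]
√(gD⁵h_f/L) = √(9.81·0.108⁵·133/1950) = 0.003135
ε/(3.7D) = 1.50×10^-4; √(3.17ν²L/(gD³h_f)) = 6.09×10^-5
Q = -0.965·0.003135·ln(2.110×10^-4) = 0.02561 m³/s
Check: V = 2.80 m/s, Re = 3.04×10^5, f = 0.01862, h_f = 134 m ≈ 133 m ✓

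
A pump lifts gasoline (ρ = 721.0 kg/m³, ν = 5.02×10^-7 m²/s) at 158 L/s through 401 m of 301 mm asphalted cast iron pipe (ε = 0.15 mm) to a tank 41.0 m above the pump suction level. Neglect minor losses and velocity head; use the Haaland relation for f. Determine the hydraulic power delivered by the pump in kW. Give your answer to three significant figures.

P_hyd ≈ 52.2 kW

V = 4Q/(πD²) = 2.220 m/s; Re = 1.33×10^6; ε/D = 4.98×10^-4; f = 0.01705
h_f = f(L/D)V²/2g = 5.709 m
Total head H = z + h_f = 41.0 + 5.709 = 46.71 m
P_hyd = ρgQH = 721.0·9.81·0.158·46.71 = 52.20 kW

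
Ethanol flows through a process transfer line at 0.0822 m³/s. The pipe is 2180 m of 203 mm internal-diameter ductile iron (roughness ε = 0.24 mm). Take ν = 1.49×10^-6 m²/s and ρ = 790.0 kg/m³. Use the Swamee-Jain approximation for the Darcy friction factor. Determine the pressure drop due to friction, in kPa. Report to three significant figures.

Δp ≈ 584 kPa

V = 4Q/(πD²) = 4·0.0822/(π·0.203²) = 2.540 m/s
Re = VD/ν = 2.540·0.203/1.49×10^-6 = 3.46×10^5 → turbulent
ε/D = 0.24/203 = 0.00118
Swamee-Jain: f = 0.02136
h_f = f(L/D)V²/(2g) = 0.02136·(2180/0.203)·2.540²/(2·9.81) = 75.40 m
Δp = ρg·h_f = 790.0·9.81·75.40 = 584.3 kPa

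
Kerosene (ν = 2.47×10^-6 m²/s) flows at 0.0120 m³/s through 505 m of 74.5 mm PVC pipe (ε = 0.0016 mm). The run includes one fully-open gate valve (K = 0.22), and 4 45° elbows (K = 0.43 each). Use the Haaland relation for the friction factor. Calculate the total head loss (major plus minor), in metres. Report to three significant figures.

H_L ≈ 49.5 m

V = 4Q/(πD²) = 2.753 m/s; V²/2g = 0.3862 m
Re = 8.30×10^4, ε/D = 2.15×10^-5 → f = 0.01861 (Haaland)
Major: h_f = f(L/D)·V²/2g = 0.01861·6779·0.3862 = 48.72 m
Minor: ΣK = 1.94; h_m = ΣK·V²/2g = 0.7493 m
Total H_L = 48.72 + 0.7493 = 49.47 m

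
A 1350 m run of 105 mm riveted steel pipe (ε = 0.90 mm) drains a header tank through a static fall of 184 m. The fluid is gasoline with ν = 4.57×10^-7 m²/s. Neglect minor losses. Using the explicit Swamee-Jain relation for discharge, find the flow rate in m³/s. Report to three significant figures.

Swamee-Jain (Type II): Q = -0.965·√(gD⁵h_f/L)·ln[ε/(3.7D) + √(3.17ν²L/(gD³h_f))]
√(gD⁵h_f/L) = √(9.81·0.105⁵·184/1350) = 0.004131
ε/(3.7D) = 0.00232; √(3.17ν²L/(gD³h_f)) = 2.07×10^-5
Q = -0.965·0.004131·ln(0.002337) = 0.02415 m³/s
Check: V = 2.79 m/s, Re = 6.41×10^5, f = 0.03618, h_f = 184 m ≈ 184 m ✓

Q ≈ 0.0242 m³/s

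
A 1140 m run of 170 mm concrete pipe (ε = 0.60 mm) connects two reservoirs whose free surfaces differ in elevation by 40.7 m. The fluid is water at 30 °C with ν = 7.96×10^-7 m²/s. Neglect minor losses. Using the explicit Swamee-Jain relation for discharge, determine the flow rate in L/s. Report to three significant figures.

Q ≈ 47.1 L/s

Swamee-Jain (Type II): Q = -0.965·√(gD⁵h_f/L)·ln[ε/(3.7D) + √(3.17ν²L/(gD³h_f))]
√(gD⁵h_f/L) = √(9.81·0.170⁵·40.7/1140) = 0.007052
ε/(3.7D) = 9.54×10^-4; √(3.17ν²L/(gD³h_f)) = 3.42×10^-5
Q = -0.965·0.007052·ln(9.881×10^-4) = 0.04709 m³/s
Check: V = 2.07 m/s, Re = 4.43×10^5, f = 0.02779, h_f = 40.9 m ≈ 40.7 m ✓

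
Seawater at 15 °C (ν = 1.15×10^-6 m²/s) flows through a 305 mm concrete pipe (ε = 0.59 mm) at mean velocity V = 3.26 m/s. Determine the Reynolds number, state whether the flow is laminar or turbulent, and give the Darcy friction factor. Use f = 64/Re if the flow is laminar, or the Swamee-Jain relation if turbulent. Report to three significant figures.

Re = VD/ν = 3.260·0.305/1.15×10^-6 = 8.65×10^5
Re > 4000 → turbulent; ε/D = 0.00193
Swamee-Jain: f = 0.02352

Re ≈ 8.65×10^5; turbulent; f ≈ 0.0235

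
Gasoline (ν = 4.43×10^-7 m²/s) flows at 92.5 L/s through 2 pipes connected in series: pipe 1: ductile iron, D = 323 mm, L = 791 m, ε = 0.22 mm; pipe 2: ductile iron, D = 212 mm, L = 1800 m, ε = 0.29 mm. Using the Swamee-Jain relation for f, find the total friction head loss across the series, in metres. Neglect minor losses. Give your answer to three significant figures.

H ≈ 66.8 m

Pipe 1: V = 1.129 m/s, Re = 8.23×10^5, ε/D = 6.81×10^-4, f = 0.01851, h_1 = f(L/D)V²/2g = 2.944 m
Pipe 2: V = 2.620 m/s, Re = 1.25×10^6, ε/D = 0.00137, f = 0.02149, h_2 = f(L/D)V²/2g = 63.86 m
Series → Q common, losses add: H = Σh = 66.80 m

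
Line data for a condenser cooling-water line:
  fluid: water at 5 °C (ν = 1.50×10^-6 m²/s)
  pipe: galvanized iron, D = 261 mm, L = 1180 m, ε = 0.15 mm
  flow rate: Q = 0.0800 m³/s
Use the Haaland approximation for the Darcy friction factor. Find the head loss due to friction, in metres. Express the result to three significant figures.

V = 4Q/(πD²) = 4·0.0800/(π·0.261²) = 1.495 m/s
Re = VD/ν = 1.495·0.261/1.50×10^-6 = 2.60×10^5 → turbulent
ε/D = 0.15/261 = 5.75×10^-4
Haaland: f = 0.01866
h_f = f(L/D)V²/(2g) = 0.01866·(1180/0.261)·1.495²/(2·9.81) = 9.614 m

h_f ≈ 9.61 m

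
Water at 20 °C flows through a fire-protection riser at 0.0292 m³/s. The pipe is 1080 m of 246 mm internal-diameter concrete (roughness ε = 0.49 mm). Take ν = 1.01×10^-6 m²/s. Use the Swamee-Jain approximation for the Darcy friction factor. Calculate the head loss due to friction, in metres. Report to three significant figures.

h_f ≈ 2.09 m

V = 4Q/(πD²) = 4·0.0292/(π·0.246²) = 0.6144 m/s
Re = VD/ν = 0.6144·0.246/1.01×10^-6 = 1.50×10^5 → turbulent
ε/D = 0.49/246 = 0.00199
Swamee-Jain: f = 0.02476
h_f = f(L/D)V²/(2g) = 0.02476·(1080/0.246)·0.6144²/(2·9.81) = 2.091 m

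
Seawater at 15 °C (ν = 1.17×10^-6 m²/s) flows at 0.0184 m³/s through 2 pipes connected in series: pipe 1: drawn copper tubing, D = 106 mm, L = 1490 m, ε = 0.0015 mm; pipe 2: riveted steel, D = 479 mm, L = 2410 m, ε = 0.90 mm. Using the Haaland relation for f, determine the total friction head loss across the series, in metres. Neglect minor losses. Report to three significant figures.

H ≈ 49.1 m

Pipe 1: V = 2.085 m/s, Re = 1.89×10^5, ε/D = 1.42×10^-5, f = 0.01576, h_1 = f(L/D)V²/2g = 49.07 m
Pipe 2: V = 0.1021 m/s, Re = 4.18×10^4, ε/D = 0.00188, f = 0.02648, h_2 = f(L/D)V²/2g = 0.07080 m
Series → Q common, losses add: H = Σh = 49.14 m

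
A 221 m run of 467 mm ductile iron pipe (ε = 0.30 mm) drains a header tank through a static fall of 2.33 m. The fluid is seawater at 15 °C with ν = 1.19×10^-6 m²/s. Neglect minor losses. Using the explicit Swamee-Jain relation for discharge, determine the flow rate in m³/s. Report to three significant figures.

Q ≈ 0.395 m³/s

Swamee-Jain (Type II): Q = -0.965·√(gD⁵h_f/L)·ln[ε/(3.7D) + √(3.17ν²L/(gD³h_f))]
√(gD⁵h_f/L) = √(9.81·0.467⁵·2.33/221) = 0.04793
ε/(3.7D) = 1.74×10^-4; √(3.17ν²L/(gD³h_f)) = 2.06×10^-5
Q = -0.965·0.04793·ln(1.943×10^-4) = 0.3953 m³/s
Check: V = 2.31 m/s, Re = 9.06×10^5, f = 0.01824, h_f = 2.34 m ≈ 2.33 m ✓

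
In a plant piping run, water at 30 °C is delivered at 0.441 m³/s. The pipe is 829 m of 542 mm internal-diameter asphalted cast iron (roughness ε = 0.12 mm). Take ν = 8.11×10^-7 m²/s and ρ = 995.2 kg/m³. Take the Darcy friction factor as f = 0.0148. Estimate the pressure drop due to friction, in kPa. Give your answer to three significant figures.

V = 4Q/(πD²) = 4·0.441/(π·0.542²) = 1.911 m/s
h_f = f(L/D)V²/(2g) = 0.01480·(829/0.542)·1.911²/(2·9.81) = 4.215 m
Δp = ρg·h_f = 995.2·9.81·4.215 = 41.15 kPa

Δp ≈ 41.2 kPa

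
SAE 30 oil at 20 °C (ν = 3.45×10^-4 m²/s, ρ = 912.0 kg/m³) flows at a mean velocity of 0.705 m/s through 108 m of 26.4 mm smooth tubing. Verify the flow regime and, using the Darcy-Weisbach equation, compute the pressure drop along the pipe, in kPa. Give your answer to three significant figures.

Δp ≈ 1100 kPa

Re = VD/ν = 0.705·0.02640/3.45×10^-4 = 53.9 → laminar (Re < 2300)
f = 64/Re = 1.186
h_f = f(L/D)V²/(2g) = 1.186·(108/0.02640)·0.705²/(2·9.81) = 122.9 m
Δp = ρg·h_f = 912.0·9.81·122.9 = 1100 kPa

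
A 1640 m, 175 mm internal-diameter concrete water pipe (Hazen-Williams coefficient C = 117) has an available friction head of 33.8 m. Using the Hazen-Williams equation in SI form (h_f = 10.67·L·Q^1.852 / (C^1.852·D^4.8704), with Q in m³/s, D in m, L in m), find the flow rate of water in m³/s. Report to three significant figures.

Q ≈ 0.0409 m³/s

Rearranging: Q = [h_f·C^1.852·D^4.8704 / (10.67·L)]^(1/1.852)
Q = [33.8·117^1.852·0.175^4.8704 / (10.67·1640)]^0.540 = 0.04093 m³/s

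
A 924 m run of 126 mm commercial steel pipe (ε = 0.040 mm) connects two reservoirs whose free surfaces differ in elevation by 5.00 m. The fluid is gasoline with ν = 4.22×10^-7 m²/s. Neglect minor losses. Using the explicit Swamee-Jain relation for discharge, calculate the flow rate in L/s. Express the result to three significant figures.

Swamee-Jain (Type II): Q = -0.965·√(gD⁵h_f/L)·ln[ε/(3.7D) + √(3.17ν²L/(gD³h_f))]
√(gD⁵h_f/L) = √(9.81·0.126⁵·5.00/924) = 0.001298
ε/(3.7D) = 8.58×10^-5; √(3.17ν²L/(gD³h_f)) = 7.29×10^-5
Q = -0.965·0.001298·ln(1.587×10^-4) = 0.01096 m³/s
Check: V = 0.879 m/s, Re = 2.62×10^5, f = 0.01740, h_f = 5.03 m ≈ 5.00 m ✓

Q ≈ 11.0 L/s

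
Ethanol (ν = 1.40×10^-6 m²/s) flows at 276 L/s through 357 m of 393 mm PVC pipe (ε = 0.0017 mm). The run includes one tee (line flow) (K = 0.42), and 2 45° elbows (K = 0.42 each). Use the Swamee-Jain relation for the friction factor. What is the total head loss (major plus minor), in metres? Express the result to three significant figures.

V = 4Q/(πD²) = 2.275 m/s; V²/2g = 0.2639 m
Re = 6.39×10^5, ε/D = 4.33×10^-6 → f = 0.01262 (Swamee-Jain)
Major: h_f = f(L/D)·V²/2g = 0.01262·908.4·0.2639 = 3.024 m
Minor: ΣK = 1.26; h_m = ΣK·V²/2g = 0.3325 m
Total H_L = 3.024 + 0.3325 = 3.357 m

H_L ≈ 3.36 m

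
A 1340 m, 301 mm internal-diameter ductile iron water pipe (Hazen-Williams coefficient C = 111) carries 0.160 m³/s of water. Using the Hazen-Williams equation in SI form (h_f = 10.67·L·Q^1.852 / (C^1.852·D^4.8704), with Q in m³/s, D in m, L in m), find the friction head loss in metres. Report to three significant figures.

h_f = 10.67·1340·0.160^1.852 / (111^1.852·0.301^4.8704) = 27.10 m

h_f ≈ 27.1 m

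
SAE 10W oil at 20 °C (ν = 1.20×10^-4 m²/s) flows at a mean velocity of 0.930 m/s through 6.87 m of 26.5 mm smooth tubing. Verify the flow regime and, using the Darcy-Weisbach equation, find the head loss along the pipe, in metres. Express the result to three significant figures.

Re = VD/ν = 0.930·0.02650/1.20×10^-4 = 205 → laminar (Re < 2300)
f = 64/Re = 0.3116
h_f = f(L/D)V²/(2g) = 0.3116·(6.87/0.02650)·0.930²/(2·9.81) = 3.561 m

h_f ≈ 3.56 m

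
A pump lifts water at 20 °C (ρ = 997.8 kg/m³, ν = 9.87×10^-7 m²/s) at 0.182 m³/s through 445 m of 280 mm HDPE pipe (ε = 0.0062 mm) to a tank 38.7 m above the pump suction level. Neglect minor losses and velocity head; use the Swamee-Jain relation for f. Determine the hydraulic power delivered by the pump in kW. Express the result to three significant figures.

P_hyd ≈ 84.6 kW

V = 4Q/(πD²) = 2.956 m/s; Re = 8.39×10^5; ε/D = 2.21×10^-5; f = 0.01243
h_f = f(L/D)V²/2g = 8.797 m
Total head H = z + h_f = 38.7 + 8.797 = 47.50 m
P_hyd = ρgQH = 997.8·9.81·0.182·47.50 = 84.61 kW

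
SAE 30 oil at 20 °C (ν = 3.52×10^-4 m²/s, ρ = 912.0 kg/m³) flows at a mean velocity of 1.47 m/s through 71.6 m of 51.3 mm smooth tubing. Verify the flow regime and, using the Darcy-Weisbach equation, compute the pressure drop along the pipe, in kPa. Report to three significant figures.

Re = VD/ν = 1.47·0.05130/3.52×10^-4 = 214 → laminar (Re < 2300)
f = 64/Re = 0.2987
h_f = f(L/D)V²/(2g) = 0.2987·(71.6/0.05130)·1.47²/(2·9.81) = 45.92 m
Δp = ρg·h_f = 912.0·9.81·45.92 = 410.8 kPa

Δp ≈ 411 kPa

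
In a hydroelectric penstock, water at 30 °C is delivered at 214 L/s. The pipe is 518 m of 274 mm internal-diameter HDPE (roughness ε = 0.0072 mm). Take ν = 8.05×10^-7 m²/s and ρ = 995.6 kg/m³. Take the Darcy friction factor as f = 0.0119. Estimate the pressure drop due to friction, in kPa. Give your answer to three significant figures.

Δp ≈ 148 kPa

V = 4Q/(πD²) = 4·0.214/(π·0.274²) = 3.629 m/s
h_f = f(L/D)V²/(2g) = 0.01190·(518/0.274)·3.629²/(2·9.81) = 15.10 m
Δp = ρg·h_f = 995.6·9.81·15.10 = 147.5 kPa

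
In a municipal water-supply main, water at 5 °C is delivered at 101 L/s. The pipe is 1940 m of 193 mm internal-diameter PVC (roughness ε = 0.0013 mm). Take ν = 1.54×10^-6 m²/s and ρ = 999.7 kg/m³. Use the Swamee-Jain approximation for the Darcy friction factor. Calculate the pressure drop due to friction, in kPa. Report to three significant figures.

Δp ≈ 811 kPa

V = 4Q/(πD²) = 4·0.101/(π·0.193²) = 3.452 m/s
Re = VD/ν = 3.452·0.193/1.54×10^-6 = 4.33×10^5 → turbulent
ε/D = 0.0013/193 = 6.74×10^-6
Swamee-Jain: f = 0.01354
h_f = f(L/D)V²/(2g) = 0.01354·(1940/0.193)·3.452²/(2·9.81) = 82.65 m
Δp = ρg·h_f = 999.7·9.81·82.65 = 810.6 kPa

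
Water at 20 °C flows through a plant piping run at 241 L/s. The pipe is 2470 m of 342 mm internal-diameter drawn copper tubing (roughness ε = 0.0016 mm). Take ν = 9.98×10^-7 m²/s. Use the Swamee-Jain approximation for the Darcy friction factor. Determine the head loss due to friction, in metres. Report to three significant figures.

h_f ≈ 30.2 m

V = 4Q/(πD²) = 4·0.241/(π·0.342²) = 2.623 m/s
Re = VD/ν = 2.623·0.342/9.98×10^-7 = 8.99×10^5 → turbulent
ε/D = 0.0016/342 = 4.68×10^-6
Swamee-Jain: f = 0.01193
h_f = f(L/D)V²/(2g) = 0.01193·(2470/0.342)·2.623²/(2·9.81) = 30.22 m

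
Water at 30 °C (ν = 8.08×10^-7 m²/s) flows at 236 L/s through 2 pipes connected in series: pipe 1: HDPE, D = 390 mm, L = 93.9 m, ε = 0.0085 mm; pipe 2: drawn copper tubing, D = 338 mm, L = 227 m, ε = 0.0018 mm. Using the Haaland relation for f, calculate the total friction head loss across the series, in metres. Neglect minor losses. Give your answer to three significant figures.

H ≈ 3.30 m

Pipe 1: V = 1.976 m/s, Re = 9.54×10^5, ε/D = 2.18×10^-5, f = 0.01208, h_1 = f(L/D)V²/2g = 0.5784 m
Pipe 2: V = 2.630 m/s, Re = 1.10×10^6, ε/D = 5.33×10^-6, f = 0.01150, h_2 = f(L/D)V²/2g = 2.723 m
Series → Q common, losses add: H = Σh = 3.302 m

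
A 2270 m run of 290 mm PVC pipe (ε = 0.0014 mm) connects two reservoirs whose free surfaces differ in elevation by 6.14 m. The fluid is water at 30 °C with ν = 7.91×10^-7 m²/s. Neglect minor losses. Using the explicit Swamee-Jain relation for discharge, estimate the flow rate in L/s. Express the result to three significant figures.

Q ≈ 69.6 L/s

Swamee-Jain (Type II): Q = -0.965·√(gD⁵h_f/L)·ln[ε/(3.7D) + √(3.17ν²L/(gD³h_f))]
√(gD⁵h_f/L) = √(9.81·0.290⁵·6.14/2270) = 0.007377
ε/(3.7D) = 1.30×10^-6; √(3.17ν²L/(gD³h_f)) = 5.54×10^-5
Q = -0.965·0.007377·ln(5.667×10^-5) = 0.06961 m³/s
Check: V = 1.05 m/s, Re = 3.86×10^5, f = 0.01378, h_f = 6.11 m ≈ 6.14 m ✓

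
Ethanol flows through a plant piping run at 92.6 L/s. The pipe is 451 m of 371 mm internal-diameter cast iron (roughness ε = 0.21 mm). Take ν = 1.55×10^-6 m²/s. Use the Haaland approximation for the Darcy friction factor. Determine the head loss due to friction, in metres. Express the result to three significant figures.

h_f ≈ 0.861 m

V = 4Q/(πD²) = 4·0.0926/(π·0.371²) = 0.8566 m/s
Re = VD/ν = 0.8566·0.371/1.55×10^-6 = 2.05×10^5 → turbulent
ε/D = 0.21/371 = 5.66×10^-4
Haaland: f = 0.01894
h_f = f(L/D)V²/(2g) = 0.01894·(451/0.371)·0.8566²/(2·9.81) = 0.8610 m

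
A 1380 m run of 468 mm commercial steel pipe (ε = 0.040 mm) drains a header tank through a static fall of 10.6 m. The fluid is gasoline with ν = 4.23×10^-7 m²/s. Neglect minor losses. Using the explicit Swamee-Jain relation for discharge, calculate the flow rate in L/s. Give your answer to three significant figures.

Q ≈ 411 L/s

Swamee-Jain (Type II): Q = -0.965·√(gD⁵h_f/L)·ln[ε/(3.7D) + √(3.17ν²L/(gD³h_f))]
√(gD⁵h_f/L) = √(9.81·0.468⁵·10.6/1380) = 0.04113
ε/(3.7D) = 2.31×10^-5; √(3.17ν²L/(gD³h_f)) = 8.57×10^-6
Q = -0.965·0.04113·ln(3.167×10^-5) = 0.4112 m³/s
Check: V = 2.39 m/s, Re = 2.64×10^6, f = 0.01242, h_f = 10.7 m ≈ 10.6 m ✓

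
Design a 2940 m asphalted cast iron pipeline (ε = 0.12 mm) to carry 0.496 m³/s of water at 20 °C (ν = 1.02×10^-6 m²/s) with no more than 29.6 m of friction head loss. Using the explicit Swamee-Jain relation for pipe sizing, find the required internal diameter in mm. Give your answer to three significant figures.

Swamee-Jain (Type III): D = 0.66·[ε^1.25·(LQ²/(gh_f))^4.75 + ν·Q^9.4·(L/(gh_f))^5.2]^0.04
LQ²/(gh_f) = 2.491; L/(gh_f) = 10.12
Term 1 = ε^1.25·(…)^4.75 = 9.59×10^-4; Term 2 = ν·Q^9.4·(…)^5.2 = 2.37×10^-4
D = 0.66·(9.59×10^-4 + 2.37×10^-4)^0.04 = 0.5042 m = 504 mm
Check: V = 2.48 m/s, Re = 1.23×10^6, f = 0.01502, h_f = 27.5 m ≈ 29.6 m ✓

D ≈ 504 mm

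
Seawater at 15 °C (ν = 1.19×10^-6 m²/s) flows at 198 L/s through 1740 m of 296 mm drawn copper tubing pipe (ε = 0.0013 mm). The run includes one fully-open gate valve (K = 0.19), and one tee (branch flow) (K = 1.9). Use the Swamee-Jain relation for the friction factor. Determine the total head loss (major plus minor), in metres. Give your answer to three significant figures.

V = 4Q/(πD²) = 2.877 m/s; V²/2g = 0.4220 m
Re = 7.16×10^5, ε/D = 4.39×10^-6 → f = 0.01238 (Swamee-Jain)
Major: h_f = f(L/D)·V²/2g = 0.01238·5878·0.4220 = 30.71 m
Minor: ΣK = 2.09; h_m = ΣK·V²/2g = 0.8819 m
Total H_L = 30.71 + 0.8819 = 31.59 m

H_L ≈ 31.6 m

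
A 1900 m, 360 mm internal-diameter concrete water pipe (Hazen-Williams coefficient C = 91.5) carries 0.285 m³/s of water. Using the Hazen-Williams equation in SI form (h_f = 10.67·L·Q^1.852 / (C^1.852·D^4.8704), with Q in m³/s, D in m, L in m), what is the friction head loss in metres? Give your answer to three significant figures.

h_f ≈ 66.9 m

h_f = 10.67·1900·0.285^1.852 / (91.5^1.852·0.360^4.8704) = 66.95 m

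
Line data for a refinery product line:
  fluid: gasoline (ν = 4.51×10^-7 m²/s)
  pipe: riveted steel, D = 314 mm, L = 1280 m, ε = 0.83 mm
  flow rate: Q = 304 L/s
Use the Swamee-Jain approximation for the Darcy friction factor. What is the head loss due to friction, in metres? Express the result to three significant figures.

h_f ≈ 81.2 m

V = 4Q/(πD²) = 4·0.304/(π·0.314²) = 3.926 m/s
Re = VD/ν = 3.926·0.314/4.51×10^-7 = 2.73×10^6 → turbulent
ε/D = 0.83/314 = 0.00264
Swamee-Jain: f = 0.02535
h_f = f(L/D)V²/(2g) = 0.02535·(1280/0.314)·3.926²/(2·9.81) = 81.17 m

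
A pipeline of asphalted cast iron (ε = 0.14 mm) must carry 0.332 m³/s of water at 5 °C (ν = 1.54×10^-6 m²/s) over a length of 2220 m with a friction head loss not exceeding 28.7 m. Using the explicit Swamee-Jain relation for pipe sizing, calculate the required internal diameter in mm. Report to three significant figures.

Swamee-Jain (Type III): D = 0.66·[ε^1.25·(LQ²/(gh_f))^4.75 + ν·Q^9.4·(L/(gh_f))^5.2]^0.04
LQ²/(gh_f) = 0.8691; L/(gh_f) = 7.885
Term 1 = ε^1.25·(…)^4.75 = 7.82×10^-6; Term 2 = ν·Q^9.4·(…)^5.2 = 2.24×10^-6
D = 0.66·(7.82×10^-6 + 2.24×10^-6)^0.04 = 0.4165 m = 417 mm
Check: V = 2.44 m/s, Re = 6.59×10^5, f = 0.01638, h_f = 26.4 m ≈ 28.7 m ✓

D ≈ 417 mm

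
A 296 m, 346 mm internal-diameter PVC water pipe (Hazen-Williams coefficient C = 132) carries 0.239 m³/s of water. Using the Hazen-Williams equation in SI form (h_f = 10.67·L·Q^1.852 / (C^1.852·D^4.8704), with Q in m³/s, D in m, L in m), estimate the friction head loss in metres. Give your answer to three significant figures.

h_f ≈ 4.63 m

h_f = 10.67·296·0.239^1.852 / (132^1.852·0.346^4.8704) = 4.633 m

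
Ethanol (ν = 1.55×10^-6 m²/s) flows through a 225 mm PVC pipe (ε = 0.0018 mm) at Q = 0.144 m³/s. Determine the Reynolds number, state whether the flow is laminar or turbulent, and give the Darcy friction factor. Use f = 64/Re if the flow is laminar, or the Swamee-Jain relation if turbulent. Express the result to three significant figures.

V = 4Q/(πD²) = 3.622 m/s
Re = VD/ν = 3.622·0.225/1.55×10^-6 = 5.26×10^5
Re > 4000 → turbulent; ε/D = 8.00×10^-6
Swamee-Jain: f = 0.01311

Re ≈ 5.26×10^5; turbulent; f ≈ 0.0131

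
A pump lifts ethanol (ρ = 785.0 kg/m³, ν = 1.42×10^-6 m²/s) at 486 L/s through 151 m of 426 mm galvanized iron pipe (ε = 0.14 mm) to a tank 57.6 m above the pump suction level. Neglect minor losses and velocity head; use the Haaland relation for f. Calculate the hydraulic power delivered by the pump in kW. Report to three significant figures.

P_hyd ≈ 228 kW

V = 4Q/(πD²) = 3.410 m/s; Re = 1.02×10^6; ε/D = 3.29×10^-4; f = 0.01584
h_f = f(L/D)V²/2g = 3.328 m
Total head H = z + h_f = 57.6 + 3.328 = 60.93 m
P_hyd = ρgQH = 785.0·9.81·0.486·60.93 = 228.0 kW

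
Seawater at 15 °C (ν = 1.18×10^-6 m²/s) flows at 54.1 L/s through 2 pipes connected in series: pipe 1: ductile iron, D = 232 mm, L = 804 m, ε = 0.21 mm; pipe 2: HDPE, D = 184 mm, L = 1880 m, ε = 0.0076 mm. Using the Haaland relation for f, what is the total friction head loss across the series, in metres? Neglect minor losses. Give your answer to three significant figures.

H ≈ 37.3 m

Pipe 1: V = 1.280 m/s, Re = 2.52×10^5, ε/D = 9.05×10^-4, f = 0.02028, h_1 = f(L/D)V²/2g = 5.865 m
Pipe 2: V = 2.035 m/s, Re = 3.17×10^5, ε/D = 4.13×10^-5, f = 0.01457, h_2 = f(L/D)V²/2g = 31.40 m
Series → Q common, losses add: H = Σh = 37.26 m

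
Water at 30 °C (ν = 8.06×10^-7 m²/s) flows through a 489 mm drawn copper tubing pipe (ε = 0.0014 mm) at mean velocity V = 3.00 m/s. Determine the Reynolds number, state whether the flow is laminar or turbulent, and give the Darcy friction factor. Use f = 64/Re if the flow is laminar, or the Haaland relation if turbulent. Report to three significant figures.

Re ≈ 1.82×10^6; turbulent; f ≈ 0.0106

Re = VD/ν = 3.000·0.489/8.06×10^-7 = 1.82×10^6
Re > 4000 → turbulent; ε/D = 2.86×10^-6
Haaland: f = 0.01057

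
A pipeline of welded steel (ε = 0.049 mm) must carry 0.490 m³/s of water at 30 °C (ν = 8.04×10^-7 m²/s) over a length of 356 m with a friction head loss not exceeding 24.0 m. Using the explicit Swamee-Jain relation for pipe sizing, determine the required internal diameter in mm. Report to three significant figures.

D ≈ 334 mm

Swamee-Jain (Type III): D = 0.66·[ε^1.25·(LQ²/(gh_f))^4.75 + ν·Q^9.4·(L/(gh_f))^5.2]^0.04
LQ²/(gh_f) = 0.3630; L/(gh_f) = 1.512
Term 1 = ε^1.25·(…)^4.75 = 3.33×10^-8; Term 2 = ν·Q^9.4·(…)^5.2 = 8.45×10^-9
D = 0.66·(3.33×10^-8 + 8.45×10^-9)^0.04 = 0.3345 m = 334 mm
Check: V = 5.58 m/s, Re = 2.32×10^6, f = 0.01353, h_f = 22.8 m ≈ 24.0 m ✓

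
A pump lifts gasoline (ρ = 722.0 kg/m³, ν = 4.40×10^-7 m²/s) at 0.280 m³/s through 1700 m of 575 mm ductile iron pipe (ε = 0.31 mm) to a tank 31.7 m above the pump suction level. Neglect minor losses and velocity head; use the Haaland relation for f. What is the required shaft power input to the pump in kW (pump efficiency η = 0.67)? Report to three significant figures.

P_shaft ≈ 103 kW

V = 4Q/(πD²) = 1.078 m/s; Re = 1.41×10^6; ε/D = 5.39×10^-4; f = 0.01732
h_f = f(L/D)V²/2g = 3.034 m
Total head H = z + h_f = 31.7 + 3.034 = 34.73 m
P_hyd = ρgQH = 722.0·9.81·0.280·34.73 = 68.88 kW
P_shaft = P_hyd/η = 68.88/0.67 = 102.8 kW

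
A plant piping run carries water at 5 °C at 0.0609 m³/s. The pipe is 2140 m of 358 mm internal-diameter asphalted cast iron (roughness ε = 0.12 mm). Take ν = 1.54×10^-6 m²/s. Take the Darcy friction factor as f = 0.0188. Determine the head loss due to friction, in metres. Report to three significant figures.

h_f ≈ 2.10 m

V = 4Q/(πD²) = 4·0.0609/(π·0.358²) = 0.6050 m/s
h_f = f(L/D)V²/(2g) = 0.01880·(2140/0.358)·0.6050²/(2·9.81) = 2.097 m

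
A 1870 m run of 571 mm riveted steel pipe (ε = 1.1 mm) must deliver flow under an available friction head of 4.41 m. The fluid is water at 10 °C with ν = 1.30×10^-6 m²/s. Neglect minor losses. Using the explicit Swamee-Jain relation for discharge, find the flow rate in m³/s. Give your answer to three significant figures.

Swamee-Jain (Type II): Q = -0.965·√(gD⁵h_f/L)·ln[ε/(3.7D) + √(3.17ν²L/(gD³h_f))]
√(gD⁵h_f/L) = √(9.81·0.571⁵·4.41/1870) = 0.03747
ε/(3.7D) = 5.21×10^-4; √(3.17ν²L/(gD³h_f)) = 3.53×10^-5
Q = -0.965·0.03747·ln(5.559×10^-4) = 0.2710 m³/s
Check: V = 1.06 m/s, Re = 4.65×10^5, f = 0.02371, h_f = 4.43 m ≈ 4.41 m ✓

Q ≈ 0.271 m³/s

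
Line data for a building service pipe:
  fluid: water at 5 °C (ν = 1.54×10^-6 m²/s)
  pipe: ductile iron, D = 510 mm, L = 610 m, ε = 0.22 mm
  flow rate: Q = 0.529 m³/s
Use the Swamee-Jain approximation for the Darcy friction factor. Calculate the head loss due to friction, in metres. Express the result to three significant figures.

V = 4Q/(πD²) = 4·0.529/(π·0.510²) = 2.590 m/s
Re = VD/ν = 2.590·0.510/1.54×10^-6 = 8.58×10^5 → turbulent
ε/D = 0.22/510 = 4.31×10^-4
Swamee-Jain: f = 0.01691
h_f = f(L/D)V²/(2g) = 0.01691·(610/0.510)·2.590²/(2·9.81) = 6.912 m

h_f ≈ 6.91 m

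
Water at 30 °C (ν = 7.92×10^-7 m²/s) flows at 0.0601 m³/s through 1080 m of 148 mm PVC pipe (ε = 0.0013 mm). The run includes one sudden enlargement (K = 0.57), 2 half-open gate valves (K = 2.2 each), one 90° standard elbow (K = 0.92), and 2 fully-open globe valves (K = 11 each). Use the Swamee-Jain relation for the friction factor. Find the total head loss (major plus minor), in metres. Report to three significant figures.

H_L ≈ 74.8 m

V = 4Q/(πD²) = 3.494 m/s; V²/2g = 0.6220 m
Re = 6.53×10^5, ε/D = 8.78×10^-6 → f = 0.01265 (Swamee-Jain)
Major: h_f = f(L/D)·V²/2g = 0.01265·7297·0.6220 = 57.44 m
Minor: ΣK = 27.9; h_m = ΣK·V²/2g = 17.35 m
Total H_L = 57.44 + 17.35 = 74.79 m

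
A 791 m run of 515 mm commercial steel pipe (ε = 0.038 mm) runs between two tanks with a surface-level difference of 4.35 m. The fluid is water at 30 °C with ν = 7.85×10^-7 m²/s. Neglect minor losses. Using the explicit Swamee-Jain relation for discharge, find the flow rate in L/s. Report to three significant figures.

Swamee-Jain (Type II): Q = -0.965·√(gD⁵h_f/L)·ln[ε/(3.7D) + √(3.17ν²L/(gD³h_f))]
√(gD⁵h_f/L) = √(9.81·0.515⁵·4.35/791) = 0.04421
ε/(3.7D) = 1.99×10^-5; √(3.17ν²L/(gD³h_f)) = 1.63×10^-5
Q = -0.965·0.04421·ln(3.622×10^-5) = 0.4362 m³/s
Check: V = 2.09 m/s, Re = 1.37×10^6, f = 0.01274, h_f = 4.37 m ≈ 4.35 m ✓

Q ≈ 436 L/s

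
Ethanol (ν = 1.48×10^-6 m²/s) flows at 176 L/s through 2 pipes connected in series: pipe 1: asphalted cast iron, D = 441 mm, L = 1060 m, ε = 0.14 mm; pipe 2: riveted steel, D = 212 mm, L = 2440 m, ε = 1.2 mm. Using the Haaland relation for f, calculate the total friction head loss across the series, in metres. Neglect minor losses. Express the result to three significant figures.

H ≈ 465 m

Pipe 1: V = 1.152 m/s, Re = 3.43×10^5, ε/D = 3.17×10^-4, f = 0.01673, h_1 = f(L/D)V²/2g = 2.722 m
Pipe 2: V = 4.986 m/s, Re = 7.14×10^5, ε/D = 0.00566, f = 0.03172, h_2 = f(L/D)V²/2g = 462.5 m
Series → Q common, losses add: H = Σh = 465.3 m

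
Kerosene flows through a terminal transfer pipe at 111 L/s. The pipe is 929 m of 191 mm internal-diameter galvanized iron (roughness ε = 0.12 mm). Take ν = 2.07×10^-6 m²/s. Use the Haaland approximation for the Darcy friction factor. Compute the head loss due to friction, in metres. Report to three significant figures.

V = 4Q/(πD²) = 4·0.111/(π·0.191²) = 3.874 m/s
Re = VD/ν = 3.874·0.191/2.07×10^-6 = 3.57×10^5 → turbulent
ε/D = 0.12/191 = 6.28×10^-4
Haaland: f = 0.01861
h_f = f(L/D)V²/(2g) = 0.01861·(929/0.191)·3.874²/(2·9.81) = 69.24 m

h_f ≈ 69.2 m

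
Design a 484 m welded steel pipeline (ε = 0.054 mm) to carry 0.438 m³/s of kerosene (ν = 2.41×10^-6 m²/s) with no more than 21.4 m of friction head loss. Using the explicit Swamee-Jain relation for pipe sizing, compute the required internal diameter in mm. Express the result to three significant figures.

D ≈ 354 mm

Swamee-Jain (Type III): D = 0.66·[ε^1.25·(LQ²/(gh_f))^4.75 + ν·Q^9.4·(L/(gh_f))^5.2]^0.04
LQ²/(gh_f) = 0.4423; L/(gh_f) = 2.305
Term 1 = ε^1.25·(…)^4.75 = 9.61×10^-8; Term 2 = ν·Q^9.4·(…)^5.2 = 7.91×10^-8
D = 0.66·(9.61×10^-8 + 7.91×10^-8)^0.04 = 0.3542 m = 354 mm
Check: V = 4.44 m/s, Re = 6.53×10^5, f = 0.01468, h_f = 20.2 m ≈ 21.4 m ✓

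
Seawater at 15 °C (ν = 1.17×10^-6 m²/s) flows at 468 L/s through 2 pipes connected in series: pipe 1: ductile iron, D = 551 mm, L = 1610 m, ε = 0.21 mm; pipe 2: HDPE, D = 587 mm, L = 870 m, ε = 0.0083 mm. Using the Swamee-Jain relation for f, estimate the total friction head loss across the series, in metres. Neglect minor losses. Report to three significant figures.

H ≈ 12.2 m

Pipe 1: V = 1.963 m/s, Re = 9.24×10^5, ε/D = 3.81×10^-4, f = 0.01648, h_1 = f(L/D)V²/2g = 9.457 m
Pipe 2: V = 1.729 m/s, Re = 8.68×10^5, ε/D = 1.41×10^-5, f = 0.01220, h_2 = f(L/D)V²/2g = 2.757 m
Series → Q common, losses add: H = Σh = 12.21 m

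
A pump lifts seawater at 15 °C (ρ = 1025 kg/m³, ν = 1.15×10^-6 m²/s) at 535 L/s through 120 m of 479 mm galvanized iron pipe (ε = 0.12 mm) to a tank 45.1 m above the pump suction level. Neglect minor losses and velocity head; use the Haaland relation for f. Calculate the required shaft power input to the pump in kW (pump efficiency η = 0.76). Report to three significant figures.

P_shaft ≈ 331 kW

V = 4Q/(πD²) = 2.969 m/s; Re = 1.24×10^6; ε/D = 2.51×10^-4; f = 0.01500
h_f = f(L/D)V²/2g = 1.689 m
Total head H = z + h_f = 45.1 + 1.689 = 46.79 m
P_hyd = ρgQH = 1025·9.81·0.535·46.79 = 251.7 kW
P_shaft = P_hyd/η = 251.7/0.76 = 331.2 kW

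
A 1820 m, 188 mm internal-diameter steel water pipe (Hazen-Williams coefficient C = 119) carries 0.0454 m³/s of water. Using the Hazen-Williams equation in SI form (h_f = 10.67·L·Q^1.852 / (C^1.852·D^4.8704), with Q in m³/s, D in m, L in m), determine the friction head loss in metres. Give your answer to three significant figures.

h_f ≈ 31.1 m

h_f = 10.67·1820·0.0454^1.852 / (119^1.852·0.188^4.8704) = 31.07 m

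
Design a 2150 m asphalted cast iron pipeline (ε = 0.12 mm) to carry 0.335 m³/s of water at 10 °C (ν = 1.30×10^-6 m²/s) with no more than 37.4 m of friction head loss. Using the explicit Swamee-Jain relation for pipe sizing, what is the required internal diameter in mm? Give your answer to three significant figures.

D ≈ 392 mm

Swamee-Jain (Type III): D = 0.66·[ε^1.25·(LQ²/(gh_f))^4.75 + ν·Q^9.4·(L/(gh_f))^5.2]^0.04
LQ²/(gh_f) = 0.6576; L/(gh_f) = 5.860
Term 1 = ε^1.25·(…)^4.75 = 1.72×10^-6; Term 2 = ν·Q^9.4·(…)^5.2 = 4.39×10^-7
D = 0.66·(1.72×10^-6 + 4.39×10^-7)^0.04 = 0.3916 m = 392 mm
Check: V = 2.78 m/s, Re = 8.38×10^5, f = 0.01594, h_f = 34.5 m ≈ 37.4 m ✓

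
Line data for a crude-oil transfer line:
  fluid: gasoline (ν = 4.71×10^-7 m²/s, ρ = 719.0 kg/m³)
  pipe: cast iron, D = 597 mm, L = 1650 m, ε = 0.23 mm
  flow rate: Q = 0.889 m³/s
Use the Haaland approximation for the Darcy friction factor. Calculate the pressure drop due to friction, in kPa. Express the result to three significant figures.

Δp ≈ 160 kPa

V = 4Q/(πD²) = 4·0.889/(π·0.597²) = 3.176 m/s
Re = VD/ν = 3.176·0.597/4.71×10^-7 = 4.03×10^6 → turbulent
ε/D = 0.23/597 = 3.85×10^-4
Haaland: f = 0.01593
h_f = f(L/D)V²/(2g) = 0.01593·(1650/0.597)·3.176²/(2·9.81) = 22.64 m
Δp = ρg·h_f = 719.0·9.81·22.64 = 159.7 kPa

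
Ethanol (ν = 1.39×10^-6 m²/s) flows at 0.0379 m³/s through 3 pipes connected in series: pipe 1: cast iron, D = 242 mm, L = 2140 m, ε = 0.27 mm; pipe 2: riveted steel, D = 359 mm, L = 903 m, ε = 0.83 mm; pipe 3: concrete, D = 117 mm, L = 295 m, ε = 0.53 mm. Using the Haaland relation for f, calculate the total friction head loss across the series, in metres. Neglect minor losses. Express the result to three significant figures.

Pipe 1: V = 0.8240 m/s, Re = 1.43×10^5, ε/D = 0.00112, f = 0.02177, h_1 = f(L/D)V²/2g = 6.662 m
Pipe 2: V = 0.3744 m/s, Re = 9.67×10^4, ε/D = 0.00231, f = 0.02582, h_2 = f(L/D)V²/2g = 0.4641 m
Pipe 3: V = 3.525 m/s, Re = 2.97×10^5, ε/D = 0.00453, f = 0.02985, h_3 = f(L/D)V²/2g = 47.67 m
Series → Q common, losses add: H = Σh = 54.80 m

H ≈ 54.8 m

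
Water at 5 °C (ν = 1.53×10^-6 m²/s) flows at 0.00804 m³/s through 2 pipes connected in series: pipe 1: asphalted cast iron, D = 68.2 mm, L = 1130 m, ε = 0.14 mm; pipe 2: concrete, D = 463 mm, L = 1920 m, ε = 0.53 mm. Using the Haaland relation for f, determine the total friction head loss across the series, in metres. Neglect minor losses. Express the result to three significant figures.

Pipe 1: V = 2.201 m/s, Re = 9.81×10^4, ε/D = 0.00205, f = 0.02514, h_1 = f(L/D)V²/2g = 102.8 m
Pipe 2: V = 0.04775 m/s, Re = 1.45×10^4, ε/D = 0.00114, f = 0.02980, h_2 = f(L/D)V²/2g = 0.01436 m
Series → Q common, losses add: H = Σh = 102.9 m

H ≈ 103 m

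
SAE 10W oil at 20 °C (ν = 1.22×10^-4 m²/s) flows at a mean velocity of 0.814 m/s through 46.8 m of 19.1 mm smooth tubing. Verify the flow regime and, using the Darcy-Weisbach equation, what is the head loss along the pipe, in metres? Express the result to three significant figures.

h_f ≈ 41.6 m

Re = VD/ν = 0.814·0.01910/1.22×10^-4 = 127 → laminar (Re < 2300)
f = 64/Re = 0.5022
h_f = f(L/D)V²/(2g) = 0.5022·(46.8/0.01910)·0.814²/(2·9.81) = 41.56 m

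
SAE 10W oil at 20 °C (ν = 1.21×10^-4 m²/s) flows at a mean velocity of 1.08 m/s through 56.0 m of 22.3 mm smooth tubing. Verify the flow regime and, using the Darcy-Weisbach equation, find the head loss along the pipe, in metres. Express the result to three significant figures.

Re = VD/ν = 1.08·0.02230/1.21×10^-4 = 199 → laminar (Re < 2300)
f = 64/Re = 0.3215
h_f = f(L/D)V²/(2g) = 0.3215·(56.0/0.02230)·1.08²/(2·9.81) = 48.00 m

h_f ≈ 48.0 m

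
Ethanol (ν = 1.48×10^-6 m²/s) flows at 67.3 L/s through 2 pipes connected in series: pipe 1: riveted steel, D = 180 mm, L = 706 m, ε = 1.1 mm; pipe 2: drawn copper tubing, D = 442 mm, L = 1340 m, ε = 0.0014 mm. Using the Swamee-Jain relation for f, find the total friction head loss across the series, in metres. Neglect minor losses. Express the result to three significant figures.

H ≈ 46.2 m

Pipe 1: V = 2.645 m/s, Re = 3.22×10^5, ε/D = 0.00611, f = 0.03268, h_1 = f(L/D)V²/2g = 45.70 m
Pipe 2: V = 0.4386 m/s, Re = 1.31×10^5, ε/D = 3.17×10^-6, f = 0.01692, h_2 = f(L/D)V²/2g = 0.5029 m
Series → Q common, losses add: H = Σh = 46.20 m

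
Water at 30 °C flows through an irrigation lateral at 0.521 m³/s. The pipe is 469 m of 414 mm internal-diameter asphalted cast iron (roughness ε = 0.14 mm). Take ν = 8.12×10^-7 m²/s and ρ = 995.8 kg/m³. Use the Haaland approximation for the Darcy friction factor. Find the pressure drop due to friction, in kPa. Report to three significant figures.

V = 4Q/(πD²) = 4·0.521/(π·0.414²) = 3.870 m/s
Re = VD/ν = 3.870·0.414/8.12×10^-7 = 1.97×10^6 → turbulent
ε/D = 0.14/414 = 3.38×10^-4
Haaland: f = 0.01566
h_f = f(L/D)V²/(2g) = 0.01566·(469/0.414)·3.870²/(2·9.81) = 13.54 m
Δp = ρg·h_f = 995.8·9.81·13.54 = 132.3 kPa

Δp ≈ 132 kPa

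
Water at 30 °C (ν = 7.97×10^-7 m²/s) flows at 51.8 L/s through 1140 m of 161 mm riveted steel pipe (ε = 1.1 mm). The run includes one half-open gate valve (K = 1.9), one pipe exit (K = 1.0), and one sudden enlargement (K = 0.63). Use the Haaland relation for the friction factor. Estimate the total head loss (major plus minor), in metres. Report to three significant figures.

V = 4Q/(πD²) = 2.544 m/s; V²/2g = 0.3300 m
Re = 5.14×10^5, ε/D = 0.00683 → f = 0.03366 (Haaland)
Major: h_f = f(L/D)·V²/2g = 0.03366·7081·0.3300 = 78.65 m
Minor: ΣK = 3.53; h_m = ΣK·V²/2g = 1.165 m
Total H_L = 78.65 + 1.165 = 79.81 m

H_L ≈ 79.8 m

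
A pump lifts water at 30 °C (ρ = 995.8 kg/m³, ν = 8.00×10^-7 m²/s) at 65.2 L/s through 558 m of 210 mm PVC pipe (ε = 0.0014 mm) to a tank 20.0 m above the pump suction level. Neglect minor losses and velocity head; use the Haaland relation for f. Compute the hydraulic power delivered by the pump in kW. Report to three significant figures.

P_hyd ≈ 16.8 kW

V = 4Q/(πD²) = 1.882 m/s; Re = 4.94×10^5; ε/D = 6.67×10^-6; f = 0.01316
h_f = f(L/D)V²/2g = 6.317 m
Total head H = z + h_f = 20.0 + 6.317 = 26.32 m
P_hyd = ρgQH = 995.8·9.81·0.0652·26.32 = 16.76 kW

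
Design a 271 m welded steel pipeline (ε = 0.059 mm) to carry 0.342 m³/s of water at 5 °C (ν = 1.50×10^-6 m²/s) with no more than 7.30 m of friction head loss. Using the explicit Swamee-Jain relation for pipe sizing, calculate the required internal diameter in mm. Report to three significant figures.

D ≈ 354 mm

Swamee-Jain (Type III): D = 0.66·[ε^1.25·(LQ²/(gh_f))^4.75 + ν·Q^9.4·(L/(gh_f))^5.2]^0.04
LQ²/(gh_f) = 0.4426; L/(gh_f) = 3.784
Term 1 = ε^1.25·(…)^4.75 = 1.08×10^-7; Term 2 = ν·Q^9.4·(…)^5.2 = 6.33×10^-8
D = 0.66·(1.08×10^-7 + 6.33×10^-8)^0.04 = 0.3539 m = 354 mm
Check: V = 3.48 m/s, Re = 8.20×10^5, f = 0.01458, h_f = 6.88 m ≈ 7.30 m ✓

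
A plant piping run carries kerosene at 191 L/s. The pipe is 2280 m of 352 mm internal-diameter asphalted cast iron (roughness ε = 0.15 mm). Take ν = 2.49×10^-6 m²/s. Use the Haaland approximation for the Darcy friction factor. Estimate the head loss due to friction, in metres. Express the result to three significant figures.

V = 4Q/(πD²) = 4·0.191/(π·0.352²) = 1.963 m/s
Re = VD/ν = 1.963·0.352/2.49×10^-6 = 2.77×10^5 → turbulent
ε/D = 0.15/352 = 4.26×10^-4
Haaland: f = 0.01773
h_f = f(L/D)V²/(2g) = 0.01773·(2280/0.352)·1.963²/(2·9.81) = 22.55 m

h_f ≈ 22.6 m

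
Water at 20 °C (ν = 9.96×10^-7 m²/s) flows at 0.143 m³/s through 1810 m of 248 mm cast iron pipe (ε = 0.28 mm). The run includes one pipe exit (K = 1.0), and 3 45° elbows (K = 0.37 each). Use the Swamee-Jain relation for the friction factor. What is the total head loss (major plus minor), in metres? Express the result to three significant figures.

V = 4Q/(πD²) = 2.960 m/s; V²/2g = 0.4467 m
Re = 7.37×10^5, ε/D = 0.00113 → f = 0.02071 (Swamee-Jain)
Major: h_f = f(L/D)·V²/2g = 0.02071·7298·0.4467 = 67.50 m
Minor: ΣK = 2.11; h_m = ΣK·V²/2g = 0.9425 m
Total H_L = 67.50 + 0.9425 = 68.45 m

H_L ≈ 68.4 m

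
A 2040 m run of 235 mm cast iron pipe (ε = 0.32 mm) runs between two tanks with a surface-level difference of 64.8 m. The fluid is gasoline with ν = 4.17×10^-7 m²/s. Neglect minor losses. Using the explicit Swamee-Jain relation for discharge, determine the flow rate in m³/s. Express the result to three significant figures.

Swamee-Jain (Type II): Q = -0.965·√(gD⁵h_f/L)·ln[ε/(3.7D) + √(3.17ν²L/(gD³h_f))]
√(gD⁵h_f/L) = √(9.81·0.235⁵·64.8/2040) = 0.01494
ε/(3.7D) = 3.68×10^-4; √(3.17ν²L/(gD³h_f)) = 1.17×10^-5
Q = -0.965·0.01494·ln(3.797×10^-4) = 0.1136 m³/s
Check: V = 2.62 m/s, Re = 1.48×10^6, f = 0.02143, h_f = 65.0 m ≈ 64.8 m ✓

Q ≈ 0.114 m³/s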